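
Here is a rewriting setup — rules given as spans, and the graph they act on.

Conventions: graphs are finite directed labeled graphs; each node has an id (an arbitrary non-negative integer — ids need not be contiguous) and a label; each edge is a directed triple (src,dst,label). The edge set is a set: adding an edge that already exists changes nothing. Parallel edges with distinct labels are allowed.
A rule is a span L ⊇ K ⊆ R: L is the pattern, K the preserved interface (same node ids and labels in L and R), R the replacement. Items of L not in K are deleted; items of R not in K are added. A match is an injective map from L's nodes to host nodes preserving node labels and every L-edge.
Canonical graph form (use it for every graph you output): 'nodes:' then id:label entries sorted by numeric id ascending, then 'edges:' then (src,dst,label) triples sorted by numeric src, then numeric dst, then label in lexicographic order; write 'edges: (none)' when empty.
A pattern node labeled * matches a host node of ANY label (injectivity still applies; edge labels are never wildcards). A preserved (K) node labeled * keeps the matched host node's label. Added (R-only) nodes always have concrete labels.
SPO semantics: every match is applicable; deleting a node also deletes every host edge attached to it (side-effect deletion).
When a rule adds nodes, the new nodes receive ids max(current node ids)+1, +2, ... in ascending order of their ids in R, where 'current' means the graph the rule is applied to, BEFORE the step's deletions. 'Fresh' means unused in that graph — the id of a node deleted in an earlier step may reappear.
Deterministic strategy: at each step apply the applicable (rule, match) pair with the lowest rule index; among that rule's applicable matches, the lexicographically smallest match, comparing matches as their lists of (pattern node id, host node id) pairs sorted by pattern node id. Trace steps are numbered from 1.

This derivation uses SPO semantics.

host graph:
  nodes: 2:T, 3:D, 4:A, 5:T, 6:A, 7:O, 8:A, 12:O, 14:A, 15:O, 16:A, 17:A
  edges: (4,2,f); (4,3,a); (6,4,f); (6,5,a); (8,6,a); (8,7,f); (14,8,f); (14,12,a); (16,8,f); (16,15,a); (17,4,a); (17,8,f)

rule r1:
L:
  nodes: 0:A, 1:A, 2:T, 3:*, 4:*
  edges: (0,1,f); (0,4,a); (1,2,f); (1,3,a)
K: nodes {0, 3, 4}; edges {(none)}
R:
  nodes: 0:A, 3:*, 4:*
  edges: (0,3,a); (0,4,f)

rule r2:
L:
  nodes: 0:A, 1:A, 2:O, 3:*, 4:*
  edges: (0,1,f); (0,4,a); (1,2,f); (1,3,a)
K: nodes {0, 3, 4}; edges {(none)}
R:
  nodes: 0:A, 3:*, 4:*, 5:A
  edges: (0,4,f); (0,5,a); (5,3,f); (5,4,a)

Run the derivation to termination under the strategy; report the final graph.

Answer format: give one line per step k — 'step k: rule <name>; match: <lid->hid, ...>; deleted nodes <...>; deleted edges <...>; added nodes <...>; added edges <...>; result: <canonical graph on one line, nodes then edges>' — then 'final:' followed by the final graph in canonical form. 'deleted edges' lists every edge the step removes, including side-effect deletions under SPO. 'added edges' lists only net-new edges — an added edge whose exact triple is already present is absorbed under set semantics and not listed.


step 1: rule r1; match: 0->6, 1->4, 2->2, 3->3, 4->5; deleted nodes 2, 4; deleted edges (4,2,f); (4,3,a); (6,4,f); (6,5,a); (17,4,a); added nodes (none); added edges (6,3,a); (6,5,f); result: nodes: 3:D, 5:T, 6:A, 7:O, 8:A, 12:O, 14:A, 15:O, 16:A, 17:A edges: (6,3,a); (6,5,f); (8,6,a); (8,7,f); (14,8,f); (14,12,a); (16,8,f); (16,15,a); (17,8,f)
step 2: rule r2; match: 0->14, 1->8, 2->7, 3->6, 4->12; deleted nodes 7, 8; deleted edges (8,6,a); (8,7,f); (14,8,f); (14,12,a); (16,8,f); (17,8,f); added nodes 18; added edges (14,12,f); (14,18,a); (18,6,f); (18,12,a); result: nodes: 3:D, 5:T, 6:A, 12:O, 14:A, 15:O, 16:A, 17:A, 18:A edges: (6,3,a); (6,5,f); (14,12,f); (14,18,a); (16,15,a); (18,6,f); (18,12,a)
step 3: rule r1; match: 0->18, 1->6, 2->5, 3->3, 4->12; deleted nodes 5, 6; deleted edges (6,3,a); (6,5,f); (18,6,f); (18,12,a); added nodes (none); added edges (18,3,a); (18,12,f); result: nodes: 3:D, 12:O, 14:A, 15:O, 16:A, 17:A, 18:A edges: (14,12,f); (14,18,a); (16,15,a); (18,3,a); (18,12,f)
final:
nodes: 3:D, 12:O, 14:A, 15:O, 16:A, 17:A, 18:A
edges: (14,12,f); (14,18,a); (16,15,a); (18,3,a); (18,12,f)


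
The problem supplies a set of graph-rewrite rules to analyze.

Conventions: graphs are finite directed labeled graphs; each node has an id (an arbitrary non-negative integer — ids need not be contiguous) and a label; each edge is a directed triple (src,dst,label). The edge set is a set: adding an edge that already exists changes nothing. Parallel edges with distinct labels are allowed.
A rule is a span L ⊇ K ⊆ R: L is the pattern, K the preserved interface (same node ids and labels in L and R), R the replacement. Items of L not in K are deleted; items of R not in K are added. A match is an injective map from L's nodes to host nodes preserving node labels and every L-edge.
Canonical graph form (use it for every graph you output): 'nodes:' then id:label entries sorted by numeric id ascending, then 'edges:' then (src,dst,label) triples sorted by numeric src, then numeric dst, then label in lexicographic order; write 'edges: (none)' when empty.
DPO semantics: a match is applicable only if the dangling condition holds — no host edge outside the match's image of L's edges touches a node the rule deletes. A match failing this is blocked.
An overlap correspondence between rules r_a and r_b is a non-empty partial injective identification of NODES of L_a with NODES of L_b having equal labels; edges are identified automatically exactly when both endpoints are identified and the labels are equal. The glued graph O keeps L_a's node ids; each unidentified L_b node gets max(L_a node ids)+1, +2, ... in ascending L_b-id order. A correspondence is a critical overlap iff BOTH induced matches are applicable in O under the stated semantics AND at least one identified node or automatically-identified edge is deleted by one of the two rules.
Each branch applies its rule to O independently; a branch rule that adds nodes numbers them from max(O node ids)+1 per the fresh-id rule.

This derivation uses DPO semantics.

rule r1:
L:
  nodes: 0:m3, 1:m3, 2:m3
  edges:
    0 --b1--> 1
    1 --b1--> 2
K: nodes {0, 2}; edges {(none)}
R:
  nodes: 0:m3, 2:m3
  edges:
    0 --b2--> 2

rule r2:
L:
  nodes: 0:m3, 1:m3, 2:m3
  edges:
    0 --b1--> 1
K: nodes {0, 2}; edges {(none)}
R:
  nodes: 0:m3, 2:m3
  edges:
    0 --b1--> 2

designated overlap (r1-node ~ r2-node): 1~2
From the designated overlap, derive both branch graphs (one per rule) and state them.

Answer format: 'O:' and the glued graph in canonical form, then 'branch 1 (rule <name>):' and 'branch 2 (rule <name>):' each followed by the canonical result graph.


O:
nodes: 0:m3, 1:m3, 2:m3, 3:m3, 4:m3
edges: (0,1,b1); (1,2,b1); (3,4,b1)
branch 1 (rule r1):
nodes: 0:m3, 2:m3, 3:m3, 4:m3
edges: (0,2,b2); (3,4,b1)
branch 2 (rule r2):
nodes: 0:m3, 1:m3, 2:m3, 3:m3
edges: (0,1,b1); (1,2,b1); (3,1,b1)


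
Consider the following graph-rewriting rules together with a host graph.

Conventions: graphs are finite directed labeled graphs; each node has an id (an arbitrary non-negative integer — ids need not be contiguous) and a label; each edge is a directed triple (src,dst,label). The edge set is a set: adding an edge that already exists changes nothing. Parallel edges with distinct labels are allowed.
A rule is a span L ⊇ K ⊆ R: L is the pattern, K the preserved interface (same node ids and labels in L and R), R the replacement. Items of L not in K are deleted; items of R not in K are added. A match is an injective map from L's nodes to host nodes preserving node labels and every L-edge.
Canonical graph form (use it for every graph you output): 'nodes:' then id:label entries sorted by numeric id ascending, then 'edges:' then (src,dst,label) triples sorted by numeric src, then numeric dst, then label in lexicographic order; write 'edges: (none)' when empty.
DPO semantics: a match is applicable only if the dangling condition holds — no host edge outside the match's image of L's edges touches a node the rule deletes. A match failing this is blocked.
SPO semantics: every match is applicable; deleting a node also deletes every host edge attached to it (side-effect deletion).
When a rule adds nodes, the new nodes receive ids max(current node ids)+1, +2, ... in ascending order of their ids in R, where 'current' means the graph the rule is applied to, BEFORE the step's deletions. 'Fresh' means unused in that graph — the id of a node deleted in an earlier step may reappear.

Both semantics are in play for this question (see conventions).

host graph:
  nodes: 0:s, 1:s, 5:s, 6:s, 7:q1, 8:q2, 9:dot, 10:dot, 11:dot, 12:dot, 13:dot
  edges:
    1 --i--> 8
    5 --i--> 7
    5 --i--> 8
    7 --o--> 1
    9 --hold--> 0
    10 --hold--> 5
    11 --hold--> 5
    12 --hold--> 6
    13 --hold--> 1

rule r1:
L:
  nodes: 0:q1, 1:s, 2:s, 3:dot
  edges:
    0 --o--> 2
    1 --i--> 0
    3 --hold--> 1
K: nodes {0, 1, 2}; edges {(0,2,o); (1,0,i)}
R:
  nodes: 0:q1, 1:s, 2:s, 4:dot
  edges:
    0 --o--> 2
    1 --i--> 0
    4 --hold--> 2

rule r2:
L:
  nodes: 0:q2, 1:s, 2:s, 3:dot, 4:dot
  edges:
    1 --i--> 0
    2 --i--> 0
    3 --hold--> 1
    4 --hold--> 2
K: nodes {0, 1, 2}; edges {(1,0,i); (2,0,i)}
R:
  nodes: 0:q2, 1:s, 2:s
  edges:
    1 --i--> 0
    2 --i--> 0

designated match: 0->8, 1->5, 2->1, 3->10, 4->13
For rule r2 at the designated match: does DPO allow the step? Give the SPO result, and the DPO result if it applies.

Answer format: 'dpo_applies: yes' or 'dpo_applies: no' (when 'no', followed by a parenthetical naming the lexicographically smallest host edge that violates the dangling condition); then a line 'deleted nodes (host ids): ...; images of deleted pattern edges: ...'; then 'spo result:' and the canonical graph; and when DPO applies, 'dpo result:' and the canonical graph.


dpo_applies: yes
deleted nodes (host ids): 10, 13; images of deleted pattern edges: (10,5,hold); (13,1,hold)
spo result:
nodes: 0:s, 1:s, 5:s, 6:s, 7:q1, 8:q2, 9:dot, 11:dot, 12:dot
edges: (1,8,i); (5,7,i); (5,8,i); (7,1,o); (9,0,hold); (11,5,hold); (12,6,hold)
dpo result:
nodes: 0:s, 1:s, 5:s, 6:s, 7:q1, 8:q2, 9:dot, 11:dot, 12:dot
edges: (1,8,i); (5,7,i); (5,8,i); (7,1,o); (9,0,hold); (11,5,hold); (12,6,hold)


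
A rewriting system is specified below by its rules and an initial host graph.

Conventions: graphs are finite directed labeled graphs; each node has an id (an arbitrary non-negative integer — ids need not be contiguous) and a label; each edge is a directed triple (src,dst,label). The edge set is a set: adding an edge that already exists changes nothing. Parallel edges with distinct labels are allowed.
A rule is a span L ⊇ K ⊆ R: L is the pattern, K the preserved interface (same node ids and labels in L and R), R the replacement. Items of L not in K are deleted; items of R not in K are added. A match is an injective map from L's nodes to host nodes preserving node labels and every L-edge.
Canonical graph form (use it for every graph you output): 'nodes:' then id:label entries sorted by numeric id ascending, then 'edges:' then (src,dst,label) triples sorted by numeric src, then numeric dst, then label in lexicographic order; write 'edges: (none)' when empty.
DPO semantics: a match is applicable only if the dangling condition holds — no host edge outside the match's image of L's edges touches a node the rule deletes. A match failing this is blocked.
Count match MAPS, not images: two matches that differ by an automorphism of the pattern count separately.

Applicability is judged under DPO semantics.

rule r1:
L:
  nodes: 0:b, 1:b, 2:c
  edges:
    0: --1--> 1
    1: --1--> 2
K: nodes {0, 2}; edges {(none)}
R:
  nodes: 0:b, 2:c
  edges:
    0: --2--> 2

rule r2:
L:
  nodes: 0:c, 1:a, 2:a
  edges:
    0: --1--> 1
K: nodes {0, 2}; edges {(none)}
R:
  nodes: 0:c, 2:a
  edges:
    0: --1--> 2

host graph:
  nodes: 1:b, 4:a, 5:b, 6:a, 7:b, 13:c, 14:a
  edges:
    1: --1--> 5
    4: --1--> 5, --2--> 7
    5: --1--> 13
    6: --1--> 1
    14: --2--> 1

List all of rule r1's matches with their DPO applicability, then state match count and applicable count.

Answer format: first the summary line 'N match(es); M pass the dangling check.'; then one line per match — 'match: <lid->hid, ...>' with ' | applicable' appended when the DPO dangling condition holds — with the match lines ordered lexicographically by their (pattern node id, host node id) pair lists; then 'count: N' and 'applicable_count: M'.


1 match(es); 0 pass the dangling check.
match: 0->1, 1->5, 2->13
count: 1
applicable_count: 0


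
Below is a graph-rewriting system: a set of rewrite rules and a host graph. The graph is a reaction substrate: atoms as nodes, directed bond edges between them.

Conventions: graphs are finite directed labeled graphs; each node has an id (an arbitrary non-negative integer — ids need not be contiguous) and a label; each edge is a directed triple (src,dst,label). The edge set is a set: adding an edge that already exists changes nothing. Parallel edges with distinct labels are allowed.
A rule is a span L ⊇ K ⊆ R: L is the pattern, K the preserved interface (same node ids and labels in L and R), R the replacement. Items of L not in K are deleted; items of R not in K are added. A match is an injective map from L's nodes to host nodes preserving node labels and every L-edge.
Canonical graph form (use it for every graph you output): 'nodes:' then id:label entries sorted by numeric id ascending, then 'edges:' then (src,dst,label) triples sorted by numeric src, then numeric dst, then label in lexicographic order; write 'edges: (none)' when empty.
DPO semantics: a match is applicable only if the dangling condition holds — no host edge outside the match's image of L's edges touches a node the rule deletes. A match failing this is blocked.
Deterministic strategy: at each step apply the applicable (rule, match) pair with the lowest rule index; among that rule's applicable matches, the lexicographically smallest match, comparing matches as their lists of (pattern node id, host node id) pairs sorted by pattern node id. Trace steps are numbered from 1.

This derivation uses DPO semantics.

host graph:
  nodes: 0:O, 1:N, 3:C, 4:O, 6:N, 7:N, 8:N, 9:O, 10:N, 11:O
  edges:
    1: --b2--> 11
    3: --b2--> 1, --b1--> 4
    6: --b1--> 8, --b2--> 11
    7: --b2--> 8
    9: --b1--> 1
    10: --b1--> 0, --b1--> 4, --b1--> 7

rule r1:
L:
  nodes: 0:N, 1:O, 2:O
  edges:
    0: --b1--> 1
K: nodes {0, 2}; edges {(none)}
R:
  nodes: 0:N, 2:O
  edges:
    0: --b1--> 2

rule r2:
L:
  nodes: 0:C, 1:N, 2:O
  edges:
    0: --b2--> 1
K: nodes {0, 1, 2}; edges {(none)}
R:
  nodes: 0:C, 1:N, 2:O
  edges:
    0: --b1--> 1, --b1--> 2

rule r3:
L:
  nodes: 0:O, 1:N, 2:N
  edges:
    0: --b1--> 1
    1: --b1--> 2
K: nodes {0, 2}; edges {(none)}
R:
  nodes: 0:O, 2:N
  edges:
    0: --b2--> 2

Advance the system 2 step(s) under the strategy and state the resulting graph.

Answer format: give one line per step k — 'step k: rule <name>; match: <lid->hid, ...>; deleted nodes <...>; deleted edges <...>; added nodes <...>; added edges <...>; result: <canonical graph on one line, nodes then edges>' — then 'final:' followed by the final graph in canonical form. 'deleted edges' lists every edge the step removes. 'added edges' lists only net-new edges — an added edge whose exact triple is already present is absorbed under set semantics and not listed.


step 1: rule r1; match: 0->10, 1->0, 2->4; deleted nodes 0; deleted edges (10,0,b1); added nodes (none); added edges (none); result: nodes: 1:N, 3:C, 4:O, 6:N, 7:N, 8:N, 9:O, 10:N, 11:O edges: (1,11,b2); (3,1,b2); (3,4,b1); (6,8,b1); (6,11,b2); (7,8,b2); (9,1,b1); (10,4,b1); (10,7,b1)
step 2: rule r2; match: 0->3, 1->1, 2->4; deleted nodes (none); deleted edges (3,1,b2); added nodes (none); added edges (3,1,b1); result: nodes: 1:N, 3:C, 4:O, 6:N, 7:N, 8:N, 9:O, 10:N, 11:O edges: (1,11,b2); (3,1,b1); (3,4,b1); (6,8,b1); (6,11,b2); (7,8,b2); (9,1,b1); (10,4,b1); (10,7,b1)
final:
nodes: 1:N, 3:C, 4:O, 6:N, 7:N, 8:N, 9:O, 10:N, 11:O
edges: (1,11,b2); (3,1,b1); (3,4,b1); (6,8,b1); (6,11,b2); (7,8,b2); (9,1,b1); (10,4,b1); (10,7,b1)


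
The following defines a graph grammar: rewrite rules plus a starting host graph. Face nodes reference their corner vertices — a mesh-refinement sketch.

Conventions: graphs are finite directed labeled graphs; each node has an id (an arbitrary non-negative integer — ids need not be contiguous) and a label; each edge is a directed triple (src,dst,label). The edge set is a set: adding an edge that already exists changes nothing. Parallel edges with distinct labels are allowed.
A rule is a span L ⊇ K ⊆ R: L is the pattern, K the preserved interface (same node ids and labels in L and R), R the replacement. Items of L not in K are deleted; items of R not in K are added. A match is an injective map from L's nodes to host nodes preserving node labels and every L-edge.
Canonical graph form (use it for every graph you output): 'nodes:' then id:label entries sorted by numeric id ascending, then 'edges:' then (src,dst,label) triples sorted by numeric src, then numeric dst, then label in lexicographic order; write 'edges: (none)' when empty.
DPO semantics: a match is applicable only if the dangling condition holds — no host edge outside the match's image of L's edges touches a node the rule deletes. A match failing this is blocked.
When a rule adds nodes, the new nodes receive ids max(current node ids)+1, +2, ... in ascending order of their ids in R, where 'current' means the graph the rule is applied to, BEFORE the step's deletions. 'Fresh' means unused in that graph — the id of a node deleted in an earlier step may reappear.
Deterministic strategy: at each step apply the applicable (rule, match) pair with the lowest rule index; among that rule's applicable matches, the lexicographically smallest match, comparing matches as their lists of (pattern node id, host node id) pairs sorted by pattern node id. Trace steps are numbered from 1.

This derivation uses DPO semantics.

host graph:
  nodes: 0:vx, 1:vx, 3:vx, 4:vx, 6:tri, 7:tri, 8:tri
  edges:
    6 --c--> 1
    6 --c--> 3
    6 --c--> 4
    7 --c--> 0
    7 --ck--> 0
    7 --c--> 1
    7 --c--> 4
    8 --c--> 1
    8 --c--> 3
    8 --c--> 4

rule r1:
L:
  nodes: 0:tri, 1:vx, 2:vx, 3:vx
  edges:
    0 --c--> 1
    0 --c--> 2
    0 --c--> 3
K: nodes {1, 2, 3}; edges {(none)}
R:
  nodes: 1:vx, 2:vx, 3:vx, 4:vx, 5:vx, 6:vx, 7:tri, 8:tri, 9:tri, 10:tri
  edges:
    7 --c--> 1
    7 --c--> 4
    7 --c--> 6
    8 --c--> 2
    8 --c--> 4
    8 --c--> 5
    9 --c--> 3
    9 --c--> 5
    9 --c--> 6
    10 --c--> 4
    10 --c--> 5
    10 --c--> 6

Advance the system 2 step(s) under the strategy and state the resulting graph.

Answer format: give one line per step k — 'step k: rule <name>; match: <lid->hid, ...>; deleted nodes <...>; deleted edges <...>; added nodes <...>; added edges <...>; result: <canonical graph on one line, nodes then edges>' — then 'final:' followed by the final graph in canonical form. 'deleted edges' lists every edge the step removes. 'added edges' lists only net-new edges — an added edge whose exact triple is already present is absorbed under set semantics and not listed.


step 1: rule r1; match: 0->6, 1->1, 2->3, 3->4; deleted nodes 6; deleted edges (6,1,c); (6,3,c); (6,4,c); added nodes 9, 10, 11, 12, 13, 14, 15; added edges (12,1,c); (12,9,c); (12,11,c); (13,3,c); (13,9,c); (13,10,c); (14,4,c); (14,10,c); (14,11,c); (15,9,c); (15,10,c); (15,11,c); result: nodes: 0:vx, 1:vx, 3:vx, 4:vx, 7:tri, 8:tri, 9:vx, 10:vx, 11:vx, 12:tri, 13:tri, 14:tri, 15:tri edges: (7,0,c); (7,0,ck); (7,1,c); (7,4,c); (8,1,c); (8,3,c); (8,4,c); (12,1,c); (12,9,c); (12,11,c); (13,3,c); (13,9,c); (13,10,c); (14,4,c); (14,10,c); (14,11,c); (15,9,c); (15,10,c); (15,11,c)
step 2: rule r1; match: 0->8, 1->1, 2->3, 3->4; deleted nodes 8; deleted edges (8,1,c); (8,3,c); (8,4,c); added nodes 16, 17, 18, 19, 20, 21, 22; added edges (19,1,c); (19,16,c); (19,18,c); (20,3,c); (20,16,c); (20,17,c); (21,4,c); (21,17,c); (21,18,c); (22,16,c); (22,17,c); (22,18,c); result: nodes: 0:vx, 1:vx, 3:vx, 4:vx, 7:tri, 9:vx, 10:vx, 11:vx, 12:tri, 13:tri, 14:tri, 15:tri, 16:vx, 17:vx, 18:vx, 19:tri, 20:tri, 21:tri, 22:tri edges: (7,0,c); (7,0,ck); (7,1,c); (7,4,c); (12,1,c); (12,9,c); (12,11,c); (13,3,c); (13,9,c); (13,10,c); (14,4,c); (14,10,c); (14,11,c); (15,9,c); (15,10,c); (15,11,c); (19,1,c); (19,16,c); (19,18,c); (20,3,c); (20,16,c); (20,17,c); (21,4,c); (21,17,c); (21,18,c); (22,16,c); (22,17,c); (22,18,c)
final:
nodes: 0:vx, 1:vx, 3:vx, 4:vx, 7:tri, 9:vx, 10:vx, 11:vx, 12:tri, 13:tri, 14:tri, 15:tri, 16:vx, 17:vx, 18:vx, 19:tri, 20:tri, 21:tri, 22:tri
edges: (7,0,c); (7,0,ck); (7,1,c); (7,4,c); (12,1,c); (12,9,c); (12,11,c); (13,3,c); (13,9,c); (13,10,c); (14,4,c); (14,10,c); (14,11,c); (15,9,c); (15,10,c); (15,11,c); (19,1,c); (19,16,c); (19,18,c); (20,3,c); (20,16,c); (20,17,c); (21,4,c); (21,17,c); (21,18,c); (22,16,c); (22,17,c); (22,18,c)


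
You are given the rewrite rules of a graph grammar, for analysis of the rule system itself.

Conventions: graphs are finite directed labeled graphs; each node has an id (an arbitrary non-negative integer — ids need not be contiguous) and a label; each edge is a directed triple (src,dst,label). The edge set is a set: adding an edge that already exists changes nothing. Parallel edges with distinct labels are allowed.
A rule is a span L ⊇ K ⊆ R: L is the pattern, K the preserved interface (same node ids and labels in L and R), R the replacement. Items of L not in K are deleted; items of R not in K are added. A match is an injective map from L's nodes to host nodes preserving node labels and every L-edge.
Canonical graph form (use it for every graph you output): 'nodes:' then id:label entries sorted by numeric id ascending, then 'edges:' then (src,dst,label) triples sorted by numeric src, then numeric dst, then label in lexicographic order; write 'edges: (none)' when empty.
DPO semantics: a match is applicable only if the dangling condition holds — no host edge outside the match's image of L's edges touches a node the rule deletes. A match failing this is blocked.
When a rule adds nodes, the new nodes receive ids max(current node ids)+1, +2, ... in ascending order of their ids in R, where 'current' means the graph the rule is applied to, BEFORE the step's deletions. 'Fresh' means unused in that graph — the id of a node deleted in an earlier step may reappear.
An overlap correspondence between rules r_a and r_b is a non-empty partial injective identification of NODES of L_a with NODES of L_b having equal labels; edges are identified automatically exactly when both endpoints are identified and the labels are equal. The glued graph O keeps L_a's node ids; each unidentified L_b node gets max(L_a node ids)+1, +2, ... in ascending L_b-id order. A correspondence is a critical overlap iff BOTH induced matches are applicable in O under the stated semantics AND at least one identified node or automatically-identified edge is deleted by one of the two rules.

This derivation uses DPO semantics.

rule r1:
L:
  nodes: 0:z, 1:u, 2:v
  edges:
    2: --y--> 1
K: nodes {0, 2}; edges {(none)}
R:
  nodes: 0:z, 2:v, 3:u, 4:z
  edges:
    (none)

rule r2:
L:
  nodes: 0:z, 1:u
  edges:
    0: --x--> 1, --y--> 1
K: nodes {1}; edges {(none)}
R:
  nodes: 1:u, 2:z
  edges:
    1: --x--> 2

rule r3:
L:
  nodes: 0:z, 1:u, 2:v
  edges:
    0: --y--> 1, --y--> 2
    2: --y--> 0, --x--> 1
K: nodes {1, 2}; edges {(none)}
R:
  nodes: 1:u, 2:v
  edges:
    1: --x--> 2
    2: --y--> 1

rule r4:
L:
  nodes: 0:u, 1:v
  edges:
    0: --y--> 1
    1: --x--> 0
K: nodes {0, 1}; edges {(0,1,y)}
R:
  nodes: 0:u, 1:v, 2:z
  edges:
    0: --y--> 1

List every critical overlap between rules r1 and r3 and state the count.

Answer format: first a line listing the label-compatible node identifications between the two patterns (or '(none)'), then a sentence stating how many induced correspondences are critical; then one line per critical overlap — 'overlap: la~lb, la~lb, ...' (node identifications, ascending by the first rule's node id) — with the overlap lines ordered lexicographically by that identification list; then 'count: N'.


label-compatible node identifications between L(r1) and L(r3): 0~0, 1~1, 2~2
2 of the induced correspondences are critical overlaps of r1 and r3.
overlap: 0~0
overlap: 0~0, 2~2
count: 2


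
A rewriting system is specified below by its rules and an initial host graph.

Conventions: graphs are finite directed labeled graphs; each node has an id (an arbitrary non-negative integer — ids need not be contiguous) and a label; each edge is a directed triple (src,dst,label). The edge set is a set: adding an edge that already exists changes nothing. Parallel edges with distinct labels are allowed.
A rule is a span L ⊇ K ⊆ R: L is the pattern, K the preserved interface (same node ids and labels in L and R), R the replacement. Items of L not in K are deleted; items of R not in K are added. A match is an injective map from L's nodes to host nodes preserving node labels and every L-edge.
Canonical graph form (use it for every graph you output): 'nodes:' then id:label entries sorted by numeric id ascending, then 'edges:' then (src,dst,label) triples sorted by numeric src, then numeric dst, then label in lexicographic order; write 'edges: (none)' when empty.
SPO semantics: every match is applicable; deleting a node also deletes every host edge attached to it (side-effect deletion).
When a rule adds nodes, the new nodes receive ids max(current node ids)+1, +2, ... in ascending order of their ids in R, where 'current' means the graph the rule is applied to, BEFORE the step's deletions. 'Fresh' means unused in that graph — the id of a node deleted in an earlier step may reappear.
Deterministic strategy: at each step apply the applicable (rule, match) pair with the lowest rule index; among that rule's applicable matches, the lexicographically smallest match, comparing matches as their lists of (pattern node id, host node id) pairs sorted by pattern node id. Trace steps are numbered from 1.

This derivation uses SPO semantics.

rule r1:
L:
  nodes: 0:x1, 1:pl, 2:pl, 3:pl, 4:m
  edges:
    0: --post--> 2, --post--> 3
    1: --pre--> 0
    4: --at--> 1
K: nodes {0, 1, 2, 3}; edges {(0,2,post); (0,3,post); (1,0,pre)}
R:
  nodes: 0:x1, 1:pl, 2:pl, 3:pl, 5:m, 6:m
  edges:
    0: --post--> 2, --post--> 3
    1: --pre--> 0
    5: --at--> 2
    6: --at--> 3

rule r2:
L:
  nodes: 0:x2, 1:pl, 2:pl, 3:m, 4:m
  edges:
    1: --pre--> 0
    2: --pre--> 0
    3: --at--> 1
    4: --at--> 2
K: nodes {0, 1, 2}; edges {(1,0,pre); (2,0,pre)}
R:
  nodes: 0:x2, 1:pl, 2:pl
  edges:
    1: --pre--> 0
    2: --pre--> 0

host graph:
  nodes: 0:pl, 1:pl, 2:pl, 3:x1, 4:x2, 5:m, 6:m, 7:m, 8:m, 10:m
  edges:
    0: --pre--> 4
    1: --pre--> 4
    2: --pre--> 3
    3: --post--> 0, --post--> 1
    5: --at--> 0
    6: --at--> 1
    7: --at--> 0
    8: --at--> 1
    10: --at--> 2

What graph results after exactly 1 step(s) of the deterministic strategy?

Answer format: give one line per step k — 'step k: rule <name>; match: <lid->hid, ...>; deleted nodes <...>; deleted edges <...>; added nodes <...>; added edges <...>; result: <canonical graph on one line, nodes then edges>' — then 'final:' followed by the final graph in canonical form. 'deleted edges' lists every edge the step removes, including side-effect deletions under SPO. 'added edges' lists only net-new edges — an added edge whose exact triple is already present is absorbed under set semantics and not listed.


step 1: rule r1; match: 0->3, 1->2, 2->0, 3->1, 4->10; deleted nodes 10; deleted edges (10,2,at); added nodes 11, 12; added edges (11,0,at); (12,1,at); result: nodes: 0:pl, 1:pl, 2:pl, 3:x1, 4:x2, 5:m, 6:m, 7:m, 8:m, 11:m, 12:m edges: (0,4,pre); (1,4,pre); (2,3,pre); (3,0,post); (3,1,post); (5,0,at); (6,1,at); (7,0,at); (8,1,at); (11,0,at); (12,1,at)
final:
nodes: 0:pl, 1:pl, 2:pl, 3:x1, 4:x2, 5:m, 6:m, 7:m, 8:m, 11:m, 12:m
edges: (0,4,pre); (1,4,pre); (2,3,pre); (3,0,post); (3,1,post); (5,0,at); (6,1,at); (7,0,at); (8,1,at); (11,0,at); (12,1,at)


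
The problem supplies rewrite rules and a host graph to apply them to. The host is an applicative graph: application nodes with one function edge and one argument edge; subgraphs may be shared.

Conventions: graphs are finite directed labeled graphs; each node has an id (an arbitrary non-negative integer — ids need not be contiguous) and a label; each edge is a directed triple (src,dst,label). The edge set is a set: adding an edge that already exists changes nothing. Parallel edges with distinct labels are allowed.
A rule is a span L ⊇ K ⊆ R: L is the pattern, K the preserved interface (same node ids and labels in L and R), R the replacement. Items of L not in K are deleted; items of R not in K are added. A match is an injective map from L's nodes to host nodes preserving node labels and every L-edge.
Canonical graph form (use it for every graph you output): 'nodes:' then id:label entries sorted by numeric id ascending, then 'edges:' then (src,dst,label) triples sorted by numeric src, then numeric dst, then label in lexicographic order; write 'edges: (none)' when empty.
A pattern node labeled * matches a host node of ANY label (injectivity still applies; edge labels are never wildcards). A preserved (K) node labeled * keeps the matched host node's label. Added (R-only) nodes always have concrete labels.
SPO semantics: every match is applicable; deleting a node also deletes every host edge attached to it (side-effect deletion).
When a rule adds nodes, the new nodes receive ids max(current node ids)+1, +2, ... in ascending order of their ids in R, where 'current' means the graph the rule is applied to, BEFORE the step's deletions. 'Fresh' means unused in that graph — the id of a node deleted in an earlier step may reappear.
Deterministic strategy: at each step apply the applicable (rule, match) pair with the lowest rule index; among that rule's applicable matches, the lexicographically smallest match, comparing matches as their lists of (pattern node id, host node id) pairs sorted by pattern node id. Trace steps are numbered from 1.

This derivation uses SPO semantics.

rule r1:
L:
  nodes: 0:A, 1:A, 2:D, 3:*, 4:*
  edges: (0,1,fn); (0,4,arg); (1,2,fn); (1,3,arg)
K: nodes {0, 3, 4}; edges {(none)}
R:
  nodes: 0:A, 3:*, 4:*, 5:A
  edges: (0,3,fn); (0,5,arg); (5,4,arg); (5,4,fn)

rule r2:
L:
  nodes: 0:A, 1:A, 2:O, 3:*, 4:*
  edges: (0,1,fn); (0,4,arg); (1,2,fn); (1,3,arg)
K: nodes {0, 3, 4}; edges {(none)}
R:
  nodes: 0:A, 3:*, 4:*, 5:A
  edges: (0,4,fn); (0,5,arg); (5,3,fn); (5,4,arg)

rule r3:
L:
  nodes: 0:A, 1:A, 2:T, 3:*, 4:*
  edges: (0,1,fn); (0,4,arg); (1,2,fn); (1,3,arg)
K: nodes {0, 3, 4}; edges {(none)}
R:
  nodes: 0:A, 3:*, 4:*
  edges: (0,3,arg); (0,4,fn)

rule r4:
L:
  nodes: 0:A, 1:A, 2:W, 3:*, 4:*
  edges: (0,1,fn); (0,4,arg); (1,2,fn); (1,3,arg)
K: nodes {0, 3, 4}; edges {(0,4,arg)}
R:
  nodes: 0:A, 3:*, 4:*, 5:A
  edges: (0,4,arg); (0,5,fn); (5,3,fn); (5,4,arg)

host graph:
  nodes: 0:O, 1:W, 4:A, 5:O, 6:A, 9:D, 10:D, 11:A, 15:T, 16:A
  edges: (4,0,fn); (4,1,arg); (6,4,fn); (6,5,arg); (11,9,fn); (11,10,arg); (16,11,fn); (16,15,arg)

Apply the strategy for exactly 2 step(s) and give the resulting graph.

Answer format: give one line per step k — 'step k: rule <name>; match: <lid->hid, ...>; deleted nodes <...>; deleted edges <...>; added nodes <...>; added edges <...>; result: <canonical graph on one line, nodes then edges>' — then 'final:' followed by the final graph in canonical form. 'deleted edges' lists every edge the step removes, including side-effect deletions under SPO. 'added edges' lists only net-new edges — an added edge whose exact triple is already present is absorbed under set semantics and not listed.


step 1: rule r1; match: 0->16, 1->11, 2->9, 3->10, 4->15; deleted nodes 9, 11; deleted edges (11,9,fn); (11,10,arg); (16,11,fn); (16,15,arg); added nodes 17; added edges (16,10,fn); (16,17,arg); (17,15,arg); (17,15,fn); result: nodes: 0:O, 1:W, 4:A, 5:O, 6:A, 10:D, 15:T, 16:A, 17:A edges: (4,0,fn); (4,1,arg); (6,4,fn); (6,5,arg); (16,10,fn); (16,17,arg); (17,15,arg); (17,15,fn)
step 2: rule r2; match: 0->6, 1->4, 2->0, 3->1, 4->5; deleted nodes 0, 4; deleted edges (4,0,fn); (4,1,arg); (6,4,fn); (6,5,arg); added nodes 18; added edges (6,5,fn); (6,18,arg); (18,1,fn); (18,5,arg); result: nodes: 1:W, 5:O, 6:A, 10:D, 15:T, 16:A, 17:A, 18:A edges: (6,5,fn); (6,18,arg); (16,10,fn); (16,17,arg); (17,15,arg); (17,15,fn); (18,1,fn); (18,5,arg)
final:
nodes: 1:W, 5:O, 6:A, 10:D, 15:T, 16:A, 17:A, 18:A
edges: (6,5,fn); (6,18,arg); (16,10,fn); (16,17,arg); (17,15,arg); (17,15,fn); (18,1,fn); (18,5,arg)


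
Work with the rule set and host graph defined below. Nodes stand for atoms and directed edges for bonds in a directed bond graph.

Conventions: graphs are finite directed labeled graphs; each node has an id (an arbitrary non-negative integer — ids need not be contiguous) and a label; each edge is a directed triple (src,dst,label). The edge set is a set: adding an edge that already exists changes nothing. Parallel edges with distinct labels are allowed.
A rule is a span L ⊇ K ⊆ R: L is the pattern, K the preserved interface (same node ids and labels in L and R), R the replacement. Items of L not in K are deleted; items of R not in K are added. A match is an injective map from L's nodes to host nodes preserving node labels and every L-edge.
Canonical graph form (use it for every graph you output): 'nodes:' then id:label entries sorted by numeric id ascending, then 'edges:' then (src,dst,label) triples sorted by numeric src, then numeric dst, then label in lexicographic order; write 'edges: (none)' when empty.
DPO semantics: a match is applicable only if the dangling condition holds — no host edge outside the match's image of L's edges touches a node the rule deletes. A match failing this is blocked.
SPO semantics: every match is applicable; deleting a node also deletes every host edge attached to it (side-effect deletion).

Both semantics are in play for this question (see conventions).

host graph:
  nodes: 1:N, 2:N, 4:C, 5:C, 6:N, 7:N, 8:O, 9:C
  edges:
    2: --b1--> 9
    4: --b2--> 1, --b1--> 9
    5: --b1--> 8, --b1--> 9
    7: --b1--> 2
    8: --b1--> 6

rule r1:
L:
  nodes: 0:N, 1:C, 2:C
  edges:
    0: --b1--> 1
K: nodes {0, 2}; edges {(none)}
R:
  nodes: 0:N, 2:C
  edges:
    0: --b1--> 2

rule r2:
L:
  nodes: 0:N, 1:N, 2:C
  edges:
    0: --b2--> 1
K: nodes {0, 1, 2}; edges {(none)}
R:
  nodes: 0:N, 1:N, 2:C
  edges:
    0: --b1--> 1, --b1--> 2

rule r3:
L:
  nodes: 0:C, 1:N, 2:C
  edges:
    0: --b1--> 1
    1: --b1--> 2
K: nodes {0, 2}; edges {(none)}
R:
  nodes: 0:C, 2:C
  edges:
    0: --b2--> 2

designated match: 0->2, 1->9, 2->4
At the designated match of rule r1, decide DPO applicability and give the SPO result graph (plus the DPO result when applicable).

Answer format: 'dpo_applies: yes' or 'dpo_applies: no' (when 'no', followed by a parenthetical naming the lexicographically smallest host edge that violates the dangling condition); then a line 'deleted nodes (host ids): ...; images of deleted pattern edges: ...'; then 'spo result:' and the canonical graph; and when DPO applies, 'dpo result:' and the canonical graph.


dpo_applies: no
(the rule deletes node 9, which keeps host edge (4,9,b1) outside the match image — the dangling condition fails, DPO blocks; SPO proceeds and side-deletes such edges)
deleted nodes (host ids): 9; images of deleted pattern edges: (2,9,b1)
spo result:
nodes: 1:N, 2:N, 4:C, 5:C, 6:N, 7:N, 8:O
edges: (2,4,b1); (4,1,b2); (5,8,b1); (7,2,b1); (8,6,b1)


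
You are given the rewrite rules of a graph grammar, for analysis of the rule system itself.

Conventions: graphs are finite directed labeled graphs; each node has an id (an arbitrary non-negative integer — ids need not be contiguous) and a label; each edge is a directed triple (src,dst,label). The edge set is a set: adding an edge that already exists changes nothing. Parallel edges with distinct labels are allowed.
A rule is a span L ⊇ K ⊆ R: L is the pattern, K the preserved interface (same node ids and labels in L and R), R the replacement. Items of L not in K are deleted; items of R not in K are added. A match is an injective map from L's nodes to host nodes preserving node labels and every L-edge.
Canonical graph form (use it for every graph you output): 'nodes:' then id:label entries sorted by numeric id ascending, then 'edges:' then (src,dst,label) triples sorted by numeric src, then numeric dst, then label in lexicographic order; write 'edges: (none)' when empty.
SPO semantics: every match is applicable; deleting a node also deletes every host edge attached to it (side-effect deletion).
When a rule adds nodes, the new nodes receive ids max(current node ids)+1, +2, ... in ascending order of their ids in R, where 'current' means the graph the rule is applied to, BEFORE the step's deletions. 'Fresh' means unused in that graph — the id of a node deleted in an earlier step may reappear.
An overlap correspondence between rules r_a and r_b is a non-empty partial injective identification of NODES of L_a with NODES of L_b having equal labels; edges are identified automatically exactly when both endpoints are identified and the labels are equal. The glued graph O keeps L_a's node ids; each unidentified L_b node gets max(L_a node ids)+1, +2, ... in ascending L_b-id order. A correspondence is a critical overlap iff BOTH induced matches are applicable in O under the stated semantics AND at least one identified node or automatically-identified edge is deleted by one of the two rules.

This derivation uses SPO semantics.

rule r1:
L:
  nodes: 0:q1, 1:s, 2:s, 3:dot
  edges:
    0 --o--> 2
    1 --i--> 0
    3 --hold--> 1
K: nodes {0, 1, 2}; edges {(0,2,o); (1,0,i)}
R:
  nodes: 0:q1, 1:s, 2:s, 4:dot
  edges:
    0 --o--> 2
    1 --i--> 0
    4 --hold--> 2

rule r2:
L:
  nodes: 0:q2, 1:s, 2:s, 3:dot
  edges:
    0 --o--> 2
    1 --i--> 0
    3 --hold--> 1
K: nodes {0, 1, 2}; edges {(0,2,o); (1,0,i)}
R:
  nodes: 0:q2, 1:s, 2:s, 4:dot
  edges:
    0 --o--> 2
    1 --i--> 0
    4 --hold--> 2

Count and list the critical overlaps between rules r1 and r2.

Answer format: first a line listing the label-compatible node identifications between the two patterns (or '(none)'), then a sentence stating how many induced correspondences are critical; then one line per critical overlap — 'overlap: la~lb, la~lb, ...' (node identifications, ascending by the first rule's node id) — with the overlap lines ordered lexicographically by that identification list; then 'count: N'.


label-compatible node identifications between L(r1) and L(r2): 1~1, 1~2, 2~1, 2~2, 3~3
7 of the induced correspondences are critical overlaps of r1 and r2.
overlap: 1~1, 2~2, 3~3
overlap: 1~1, 3~3
overlap: 1~2, 2~1, 3~3
overlap: 1~2, 3~3
overlap: 2~1, 3~3
overlap: 2~2, 3~3
overlap: 3~3
count: 7


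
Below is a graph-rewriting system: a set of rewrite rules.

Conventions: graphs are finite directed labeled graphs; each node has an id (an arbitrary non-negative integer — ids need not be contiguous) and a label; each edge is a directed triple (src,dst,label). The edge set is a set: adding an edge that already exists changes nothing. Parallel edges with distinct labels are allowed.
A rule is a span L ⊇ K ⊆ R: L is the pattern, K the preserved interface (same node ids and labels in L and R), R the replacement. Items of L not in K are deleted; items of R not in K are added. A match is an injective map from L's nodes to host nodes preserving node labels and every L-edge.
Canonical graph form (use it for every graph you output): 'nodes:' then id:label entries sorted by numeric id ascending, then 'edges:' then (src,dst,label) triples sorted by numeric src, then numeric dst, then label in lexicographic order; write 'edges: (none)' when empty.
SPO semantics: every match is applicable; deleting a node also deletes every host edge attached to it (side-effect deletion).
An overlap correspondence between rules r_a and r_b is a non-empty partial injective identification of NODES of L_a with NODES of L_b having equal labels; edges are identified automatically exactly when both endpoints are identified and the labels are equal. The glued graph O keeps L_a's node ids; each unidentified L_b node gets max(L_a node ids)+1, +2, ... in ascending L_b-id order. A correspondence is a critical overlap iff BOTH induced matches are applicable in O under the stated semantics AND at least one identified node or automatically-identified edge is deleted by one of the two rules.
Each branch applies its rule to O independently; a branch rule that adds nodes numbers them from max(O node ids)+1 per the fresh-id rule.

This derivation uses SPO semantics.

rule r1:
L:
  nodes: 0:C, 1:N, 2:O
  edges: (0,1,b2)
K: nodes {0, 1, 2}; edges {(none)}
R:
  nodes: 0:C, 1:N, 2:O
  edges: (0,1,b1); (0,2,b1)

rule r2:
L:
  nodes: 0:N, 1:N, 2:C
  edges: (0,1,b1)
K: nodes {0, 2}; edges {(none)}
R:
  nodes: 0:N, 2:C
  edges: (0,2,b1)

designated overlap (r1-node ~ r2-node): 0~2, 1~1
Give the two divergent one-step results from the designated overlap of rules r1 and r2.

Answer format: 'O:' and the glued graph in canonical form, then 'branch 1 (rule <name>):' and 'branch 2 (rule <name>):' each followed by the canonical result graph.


O:
nodes: 0:C, 1:N, 2:O, 3:N
edges: (0,1,b2); (3,1,b1)
branch 1 (rule r1):
nodes: 0:C, 1:N, 2:O, 3:N
edges: (0,1,b1); (0,2,b1); (3,1,b1)
branch 2 (rule r2):
nodes: 0:C, 2:O, 3:N
edges: (3,0,b1)
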